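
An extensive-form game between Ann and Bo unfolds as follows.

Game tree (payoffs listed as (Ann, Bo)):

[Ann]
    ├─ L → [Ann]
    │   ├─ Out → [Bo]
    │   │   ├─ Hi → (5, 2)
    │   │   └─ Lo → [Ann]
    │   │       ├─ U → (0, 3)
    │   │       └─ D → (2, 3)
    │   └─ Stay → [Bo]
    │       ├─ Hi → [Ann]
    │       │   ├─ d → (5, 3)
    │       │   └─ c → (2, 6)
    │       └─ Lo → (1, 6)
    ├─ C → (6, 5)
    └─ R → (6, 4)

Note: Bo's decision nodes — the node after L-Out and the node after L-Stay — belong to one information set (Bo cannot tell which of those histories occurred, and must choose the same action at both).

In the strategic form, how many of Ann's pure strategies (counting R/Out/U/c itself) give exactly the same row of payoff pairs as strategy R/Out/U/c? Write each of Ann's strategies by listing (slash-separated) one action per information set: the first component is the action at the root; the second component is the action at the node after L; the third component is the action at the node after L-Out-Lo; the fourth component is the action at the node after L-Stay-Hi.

8

Row for R/Out/U/c (columns Hi, Lo): (6,4) (6,4).
Under R/Out/U/c, Ann's choice at the node after L and at the node after L-Out-Lo and at the node after L-Stay-Hi can never be reached regardless of what Bo does, so varying those choices leaves every outcome unchanged.
Holding the reachable choices fixed and varying the unreachable ones freely already gives 2 × 2 × 2 = 8 equivalent strategies.
No other strategy reproduces this row, so those 8 are the full class: R/Out/U/d, R/Out/U/c, R/Out/D/d, R/Out/D/c, R/Stay/U/d, R/Stay/U/c, R/Stay/D/d, R/Stay/D/c.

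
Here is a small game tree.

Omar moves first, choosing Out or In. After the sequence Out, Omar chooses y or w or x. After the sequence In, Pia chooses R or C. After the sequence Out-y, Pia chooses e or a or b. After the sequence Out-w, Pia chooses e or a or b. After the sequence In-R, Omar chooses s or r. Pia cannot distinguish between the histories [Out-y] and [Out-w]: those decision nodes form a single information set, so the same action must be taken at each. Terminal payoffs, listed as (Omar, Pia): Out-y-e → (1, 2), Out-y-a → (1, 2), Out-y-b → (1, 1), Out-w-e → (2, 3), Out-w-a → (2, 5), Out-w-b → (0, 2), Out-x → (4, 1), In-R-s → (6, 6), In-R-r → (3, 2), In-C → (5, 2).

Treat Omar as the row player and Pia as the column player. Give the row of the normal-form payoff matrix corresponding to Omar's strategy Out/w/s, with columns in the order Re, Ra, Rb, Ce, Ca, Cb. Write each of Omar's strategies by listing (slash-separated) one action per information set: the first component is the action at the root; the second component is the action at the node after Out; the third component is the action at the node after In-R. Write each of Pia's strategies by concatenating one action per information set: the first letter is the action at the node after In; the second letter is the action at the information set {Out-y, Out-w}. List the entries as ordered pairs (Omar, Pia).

(2,3) (2,5) (0,2) (2,3) (2,5) (0,2)

vs Re: Omar plays Out → Omar plays w at [Out] → Pia plays e at [Out-w] → (2, 3)
vs Ra: Omar plays Out → Omar plays w at [Out] → Pia plays a at [Out-w] → (2, 5)
vs Rb: Omar plays Out → Omar plays w at [Out] → Pia plays b at [Out-w] → (0, 2)
vs Ce: Omar plays Out → Omar plays w at [Out] → Pia plays e at [Out-w] → (2, 3)
vs Ca: Omar plays Out → Omar plays w at [Out] → Pia plays a at [Out-w] → (2, 5)
vs Cb: Omar plays Out → Omar plays w at [Out] → Pia plays b at [Out-w] → (0, 2)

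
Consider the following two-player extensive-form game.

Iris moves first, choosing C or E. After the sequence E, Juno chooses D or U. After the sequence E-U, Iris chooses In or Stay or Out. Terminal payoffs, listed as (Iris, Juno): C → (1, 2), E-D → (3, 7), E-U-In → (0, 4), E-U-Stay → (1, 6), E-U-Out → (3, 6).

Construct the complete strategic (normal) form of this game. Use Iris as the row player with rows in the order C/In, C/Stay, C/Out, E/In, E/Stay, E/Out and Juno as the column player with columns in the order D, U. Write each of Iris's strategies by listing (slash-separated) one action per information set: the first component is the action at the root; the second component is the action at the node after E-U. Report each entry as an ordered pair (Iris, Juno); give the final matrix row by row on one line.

C/In: (1,2) (1,2) | C/Stay: (1,2) (1,2) | C/Out: (1,2) (1,2) | E/In: (3,7) (0,4) | E/Stay: (3,7) (1,6) | E/Out: (3,7) (3,6)

Row C/In: D→(1,2), U→(1,2)
Row C/Stay: D→(1,2), U→(1,2)
Row C/Out: D→(1,2), U→(1,2)
Row E/In: D→(3,7), U→(0,4)
Row E/Stay: D→(3,7), U→(1,6)
Row E/Out: D→(3,7), U→(3,6)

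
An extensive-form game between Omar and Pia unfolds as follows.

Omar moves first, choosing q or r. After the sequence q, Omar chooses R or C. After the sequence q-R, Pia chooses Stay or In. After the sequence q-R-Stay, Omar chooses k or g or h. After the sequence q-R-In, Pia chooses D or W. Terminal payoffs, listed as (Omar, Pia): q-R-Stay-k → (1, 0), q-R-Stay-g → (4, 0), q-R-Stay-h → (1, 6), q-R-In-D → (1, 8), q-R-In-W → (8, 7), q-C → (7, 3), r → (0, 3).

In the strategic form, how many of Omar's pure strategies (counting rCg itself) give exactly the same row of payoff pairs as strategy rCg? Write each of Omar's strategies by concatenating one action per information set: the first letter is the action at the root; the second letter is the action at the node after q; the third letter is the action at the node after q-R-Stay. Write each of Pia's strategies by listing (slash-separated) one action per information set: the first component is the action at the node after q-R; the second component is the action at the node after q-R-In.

6

Row for rCg (columns Stay/D, Stay/W, In/D, In/W): (0,3) (0,3) (0,3) (0,3).
Under rCg, Omar's choice at the node after q and at the node after q-R-Stay can never be reached regardless of what Pia does, so varying those choices leaves every outcome unchanged.
Holding the reachable choices fixed and varying the unreachable ones freely already gives 2 × 3 = 6 equivalent strategies.
No other strategy reproduces this row, so those 6 are the full class: rRk, rRg, rRh, rCk, rCg, rCh.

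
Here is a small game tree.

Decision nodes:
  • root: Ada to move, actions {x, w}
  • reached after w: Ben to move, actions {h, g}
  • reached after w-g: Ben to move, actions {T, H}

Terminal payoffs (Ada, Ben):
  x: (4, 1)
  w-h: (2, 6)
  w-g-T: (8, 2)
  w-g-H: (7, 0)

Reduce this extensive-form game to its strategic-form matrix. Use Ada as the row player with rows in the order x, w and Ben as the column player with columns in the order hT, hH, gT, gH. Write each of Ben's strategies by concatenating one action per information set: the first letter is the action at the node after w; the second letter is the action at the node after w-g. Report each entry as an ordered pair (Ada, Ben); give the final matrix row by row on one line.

Row x: hT→(4,1), hH→(4,1), gT→(4,1), gH→(4,1)
Row w: hT→(2,6), hH→(2,6), gT→(8,2), gH→(7,0)

x: (4,1) (4,1) (4,1) (4,1) | w: (2,6) (2,6) (8,2) (7,0)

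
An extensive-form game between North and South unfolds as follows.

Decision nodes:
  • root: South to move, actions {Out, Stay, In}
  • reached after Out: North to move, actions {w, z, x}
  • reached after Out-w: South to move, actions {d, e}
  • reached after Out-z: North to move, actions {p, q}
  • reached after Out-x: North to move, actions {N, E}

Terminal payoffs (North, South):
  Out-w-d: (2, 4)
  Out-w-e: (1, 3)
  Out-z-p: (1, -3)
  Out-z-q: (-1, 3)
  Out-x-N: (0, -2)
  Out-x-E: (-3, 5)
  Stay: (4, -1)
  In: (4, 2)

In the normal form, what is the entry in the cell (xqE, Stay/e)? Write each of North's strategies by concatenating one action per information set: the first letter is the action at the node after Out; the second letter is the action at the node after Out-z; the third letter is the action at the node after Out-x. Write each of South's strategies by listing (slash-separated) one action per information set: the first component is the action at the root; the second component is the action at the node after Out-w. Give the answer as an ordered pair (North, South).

(4, -1)

Trace the play path from the root:
  South plays Stay
→ terminal payoff (4, -1).
(North's choice at the node after Out is never reached on this path, so it doesn't affect the outcome.)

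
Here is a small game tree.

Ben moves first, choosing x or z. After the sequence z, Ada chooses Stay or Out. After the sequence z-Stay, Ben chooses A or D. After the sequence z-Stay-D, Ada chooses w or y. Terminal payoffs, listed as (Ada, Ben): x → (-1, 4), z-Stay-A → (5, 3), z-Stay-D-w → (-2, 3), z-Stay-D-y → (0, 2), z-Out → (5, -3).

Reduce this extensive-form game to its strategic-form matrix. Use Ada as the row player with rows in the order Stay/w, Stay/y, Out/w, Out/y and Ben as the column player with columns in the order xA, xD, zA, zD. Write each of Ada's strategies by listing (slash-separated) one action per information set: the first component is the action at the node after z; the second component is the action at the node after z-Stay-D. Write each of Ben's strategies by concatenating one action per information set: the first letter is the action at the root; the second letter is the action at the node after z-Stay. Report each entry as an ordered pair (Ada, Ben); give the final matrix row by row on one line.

Row Stay/w: xA→(-1,4), xD→(-1,4), zA→(5,3), zD→(-2,3)
Row Stay/y: xA→(-1,4), xD→(-1,4), zA→(5,3), zD→(0,2)
Row Out/w: xA→(-1,4), xD→(-1,4), zA→(5,-3), zD→(5,-3)
Row Out/y: xA→(-1,4), xD→(-1,4), zA→(5,-3), zD→(5,-3)

Stay/w: (-1,4) (-1,4) (5,3) (-2,3) | Stay/y: (-1,4) (-1,4) (5,3) (0,2) | Out/w: (-1,4) (-1,4) (5,-3) (5,-3) | Out/y: (-1,4) (-1,4) (5,-3) (5,-3)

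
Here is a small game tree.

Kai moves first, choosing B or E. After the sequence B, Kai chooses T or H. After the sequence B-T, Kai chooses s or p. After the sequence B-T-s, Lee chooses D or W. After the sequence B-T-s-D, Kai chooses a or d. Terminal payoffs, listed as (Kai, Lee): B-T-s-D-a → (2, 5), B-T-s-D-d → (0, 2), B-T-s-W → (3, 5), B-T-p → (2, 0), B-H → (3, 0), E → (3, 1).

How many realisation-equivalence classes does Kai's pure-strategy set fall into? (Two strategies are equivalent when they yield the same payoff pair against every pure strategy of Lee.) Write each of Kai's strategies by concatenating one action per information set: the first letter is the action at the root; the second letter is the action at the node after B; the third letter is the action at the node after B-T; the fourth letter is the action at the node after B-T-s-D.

Kai has 16 pure strategies: BTsa, BTsd, BTpa, BTpd, BHsa, BHsd, BHpa, BHpd, ETsa, ETsd, ETpa, ETpd, EHsa, EHsd, EHpa, EHpd. Columns: D, W.
{BTsa} → row (2,5) (3,5)
{BTsd} → row (0,2) (3,5)
{BTpa, BTpd} → row (2,0) (2,0)
{BHsa, BHsd, BHpa, BHpd} → row (3,0) (3,0)
{ETsa, ETsd, ETpa, ETpd, EHsa, EHsd, EHpa, EHpd} → row (3,1) (3,1)
That's 5 distinct rows out of 16 strategies.

5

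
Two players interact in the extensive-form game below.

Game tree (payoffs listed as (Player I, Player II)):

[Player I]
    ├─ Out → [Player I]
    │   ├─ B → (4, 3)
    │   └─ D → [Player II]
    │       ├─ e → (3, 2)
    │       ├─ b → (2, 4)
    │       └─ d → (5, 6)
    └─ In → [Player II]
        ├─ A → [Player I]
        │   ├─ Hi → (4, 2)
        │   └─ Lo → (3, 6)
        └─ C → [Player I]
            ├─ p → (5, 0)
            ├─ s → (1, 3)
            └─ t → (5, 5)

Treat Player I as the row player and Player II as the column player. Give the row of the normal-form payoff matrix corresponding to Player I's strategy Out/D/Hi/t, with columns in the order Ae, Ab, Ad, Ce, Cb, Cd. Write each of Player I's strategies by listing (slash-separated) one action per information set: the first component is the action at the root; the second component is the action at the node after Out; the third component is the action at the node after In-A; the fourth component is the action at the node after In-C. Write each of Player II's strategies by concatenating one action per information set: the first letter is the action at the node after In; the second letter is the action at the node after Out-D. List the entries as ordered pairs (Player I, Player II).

vs Ae: Player I plays Out → Player I plays D at [Out] → Player II plays e at [Out-D] → (3, 2)
vs Ab: Player I plays Out → Player I plays D at [Out] → Player II plays b at [Out-D] → (2, 4)
vs Ad: Player I plays Out → Player I plays D at [Out] → Player II plays d at [Out-D] → (5, 6)
vs Ce: Player I plays Out → Player I plays D at [Out] → Player II plays e at [Out-D] → (3, 2)
vs Cb: Player I plays Out → Player I plays D at [Out] → Player II plays b at [Out-D] → (2, 4)
vs Cd: Player I plays Out → Player I plays D at [Out] → Player II plays d at [Out-D] → (5, 6)

(3,2) (2,4) (5,6) (3,2) (2,4) (5,6)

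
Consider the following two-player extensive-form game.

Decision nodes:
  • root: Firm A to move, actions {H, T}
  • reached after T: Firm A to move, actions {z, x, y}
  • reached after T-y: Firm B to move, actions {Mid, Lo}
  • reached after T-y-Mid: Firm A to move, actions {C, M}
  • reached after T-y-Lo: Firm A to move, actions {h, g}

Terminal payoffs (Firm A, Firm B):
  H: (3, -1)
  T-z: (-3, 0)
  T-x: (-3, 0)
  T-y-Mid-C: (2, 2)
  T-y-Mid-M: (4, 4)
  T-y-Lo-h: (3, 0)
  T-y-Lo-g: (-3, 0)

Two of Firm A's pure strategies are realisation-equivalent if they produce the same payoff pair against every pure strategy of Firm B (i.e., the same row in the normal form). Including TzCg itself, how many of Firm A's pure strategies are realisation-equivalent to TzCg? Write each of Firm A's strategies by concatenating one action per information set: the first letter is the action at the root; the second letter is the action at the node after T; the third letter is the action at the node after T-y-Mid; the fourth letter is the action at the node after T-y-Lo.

8

Row for TzCg (columns Mid, Lo): (-3,0) (-3,0).
Under TzCg, Firm A's choice at the node after T-y-Mid and at the node after T-y-Lo can never be reached regardless of what Firm B does, so varying those choices leaves every outcome unchanged.
Holding the reachable choices fixed and varying the unreachable ones freely already gives 2 × 2 = 4 equivalent strategies.
Checking the remaining rows, TxCh, TxCg, TxMh, TxMg also happen to give the same payoffs in every column, bringing the total to 8: TzCh, TzCg, TzMh, TzMg, TxCh, TxCg, TxMh, TxMg.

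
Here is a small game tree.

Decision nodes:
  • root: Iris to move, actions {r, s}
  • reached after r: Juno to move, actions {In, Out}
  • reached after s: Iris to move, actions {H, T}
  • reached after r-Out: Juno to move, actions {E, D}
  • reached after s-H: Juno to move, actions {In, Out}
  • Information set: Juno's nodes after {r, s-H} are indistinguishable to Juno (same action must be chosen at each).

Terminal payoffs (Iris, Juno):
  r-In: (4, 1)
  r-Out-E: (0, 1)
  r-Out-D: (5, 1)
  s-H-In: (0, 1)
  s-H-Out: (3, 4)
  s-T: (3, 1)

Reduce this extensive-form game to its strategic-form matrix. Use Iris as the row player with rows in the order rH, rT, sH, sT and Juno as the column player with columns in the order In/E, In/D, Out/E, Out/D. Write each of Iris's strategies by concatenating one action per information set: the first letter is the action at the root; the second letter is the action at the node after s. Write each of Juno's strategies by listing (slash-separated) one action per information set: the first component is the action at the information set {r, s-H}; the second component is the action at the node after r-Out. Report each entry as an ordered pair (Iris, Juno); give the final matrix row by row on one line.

Row rH: In/E→(4,1), In/D→(4,1), Out/E→(0,1), Out/D→(5,1)
Row rT: In/E→(4,1), In/D→(4,1), Out/E→(0,1), Out/D→(5,1)
Row sH: In/E→(0,1), In/D→(0,1), Out/E→(3,4), Out/D→(3,4)
Row sT: In/E→(3,1), In/D→(3,1), Out/E→(3,1), Out/D→(3,1)

rH: (4,1) (4,1) (0,1) (5,1) | rT: (4,1) (4,1) (0,1) (5,1) | sH: (0,1) (0,1) (3,4) (3,4) | sT: (3,1) (3,1) (3,1) (3,1)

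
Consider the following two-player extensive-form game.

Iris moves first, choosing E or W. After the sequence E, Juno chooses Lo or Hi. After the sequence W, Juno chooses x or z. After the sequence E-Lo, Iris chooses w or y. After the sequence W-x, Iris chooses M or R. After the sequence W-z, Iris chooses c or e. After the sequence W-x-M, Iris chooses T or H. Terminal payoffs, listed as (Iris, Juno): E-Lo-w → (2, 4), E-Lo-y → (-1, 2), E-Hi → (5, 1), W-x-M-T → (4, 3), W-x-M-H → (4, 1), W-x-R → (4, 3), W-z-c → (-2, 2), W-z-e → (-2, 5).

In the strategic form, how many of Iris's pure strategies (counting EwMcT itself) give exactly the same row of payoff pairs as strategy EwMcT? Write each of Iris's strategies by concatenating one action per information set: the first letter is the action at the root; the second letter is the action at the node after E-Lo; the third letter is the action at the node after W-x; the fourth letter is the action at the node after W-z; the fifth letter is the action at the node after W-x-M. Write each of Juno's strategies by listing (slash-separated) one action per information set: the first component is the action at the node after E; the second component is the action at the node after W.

8

Row for EwMcT (columns Lo/x, Lo/z, Hi/x, Hi/z): (2,4) (2,4) (5,1) (5,1).
Under EwMcT, Iris's choice at the node after W-x and at the node after W-z and at the node after W-x-M can never be reached regardless of what Juno does, so varying those choices leaves every outcome unchanged.
Holding the reachable choices fixed and varying the unreachable ones freely already gives 2 × 2 × 2 = 8 equivalent strategies.
No other strategy reproduces this row, so those 8 are the full class: EwMcT, EwMcH, EwMeT, EwMeH, EwRcT, EwRcH, EwReT, EwReH.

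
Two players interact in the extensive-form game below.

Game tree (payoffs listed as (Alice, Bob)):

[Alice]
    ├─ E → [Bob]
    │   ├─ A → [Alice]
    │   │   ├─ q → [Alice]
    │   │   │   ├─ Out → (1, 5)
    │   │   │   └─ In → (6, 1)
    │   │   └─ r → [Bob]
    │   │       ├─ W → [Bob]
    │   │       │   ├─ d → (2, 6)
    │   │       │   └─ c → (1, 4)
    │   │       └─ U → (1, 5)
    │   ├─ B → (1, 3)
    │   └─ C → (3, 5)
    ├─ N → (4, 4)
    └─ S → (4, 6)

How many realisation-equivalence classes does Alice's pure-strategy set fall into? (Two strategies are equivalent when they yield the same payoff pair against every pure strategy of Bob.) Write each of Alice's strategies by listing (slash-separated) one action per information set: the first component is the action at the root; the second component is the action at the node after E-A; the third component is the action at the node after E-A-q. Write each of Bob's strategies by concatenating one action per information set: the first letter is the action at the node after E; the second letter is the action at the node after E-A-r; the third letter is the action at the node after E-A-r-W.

5

Alice has 12 pure strategies: E/q/Out, E/q/In, E/r/Out, E/r/In, N/q/Out, N/q/In, N/r/Out, N/r/In, S/q/Out, S/q/In, S/r/Out, S/r/In. Columns: AWd, AWc, AUd, AUc, BWd, BWc, BUd, BUc, CWd, CWc, CUd, CUc.
{E/q/Out} → row (1,5) (1,5) (1,5) (1,5) (1,3) (1,3) (1,3) (1,3) (3,5) (3,5) (3,5) (3,5)
{E/q/In} → row (6,1) (6,1) (6,1) (6,1) (1,3) (1,3) (1,3) (1,3) (3,5) (3,5) (3,5) (3,5)
{E/r/Out, E/r/In} → row (2,6) (1,4) (1,5) (1,5) (1,3) (1,3) (1,3) (1,3) (3,5) (3,5) (3,5) (3,5)
{N/q/Out, N/q/In, N/r/Out, N/r/In} → row (4,4) (4,4) (4,4) (4,4) (4,4) (4,4) (4,4) (4,4) (4,4) (4,4) (4,4) (4,4)
{S/q/Out, S/q/In, S/r/Out, S/r/In} → row (4,6) (4,6) (4,6) (4,6) (4,6) (4,6) (4,6) (4,6) (4,6) (4,6) (4,6) (4,6)
That's 5 distinct rows out of 12 strategies.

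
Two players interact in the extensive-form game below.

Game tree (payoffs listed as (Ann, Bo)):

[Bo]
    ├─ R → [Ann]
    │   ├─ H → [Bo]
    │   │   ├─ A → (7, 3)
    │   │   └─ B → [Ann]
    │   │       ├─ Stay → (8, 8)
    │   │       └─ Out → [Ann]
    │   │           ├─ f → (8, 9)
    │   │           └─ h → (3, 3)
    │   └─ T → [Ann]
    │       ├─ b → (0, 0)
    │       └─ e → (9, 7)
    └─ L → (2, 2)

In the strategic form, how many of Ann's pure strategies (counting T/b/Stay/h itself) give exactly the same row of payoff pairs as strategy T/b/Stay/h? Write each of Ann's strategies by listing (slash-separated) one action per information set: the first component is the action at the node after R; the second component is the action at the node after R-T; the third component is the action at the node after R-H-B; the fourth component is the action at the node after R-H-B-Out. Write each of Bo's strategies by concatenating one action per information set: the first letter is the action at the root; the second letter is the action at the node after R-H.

4

Row for T/b/Stay/h (columns RA, RB, LA, LB): (0,0) (0,0) (2,2) (2,2).
Under T/b/Stay/h, Ann's choice at the node after R-H-B and at the node after R-H-B-Out can never be reached regardless of what Bo does, so varying those choices leaves every outcome unchanged.
Holding the reachable choices fixed and varying the unreachable ones freely already gives 2 × 2 = 4 equivalent strategies.
No other strategy reproduces this row, so those 4 are the full class: T/b/Stay/f, T/b/Stay/h, T/b/Out/f, T/b/Out/h.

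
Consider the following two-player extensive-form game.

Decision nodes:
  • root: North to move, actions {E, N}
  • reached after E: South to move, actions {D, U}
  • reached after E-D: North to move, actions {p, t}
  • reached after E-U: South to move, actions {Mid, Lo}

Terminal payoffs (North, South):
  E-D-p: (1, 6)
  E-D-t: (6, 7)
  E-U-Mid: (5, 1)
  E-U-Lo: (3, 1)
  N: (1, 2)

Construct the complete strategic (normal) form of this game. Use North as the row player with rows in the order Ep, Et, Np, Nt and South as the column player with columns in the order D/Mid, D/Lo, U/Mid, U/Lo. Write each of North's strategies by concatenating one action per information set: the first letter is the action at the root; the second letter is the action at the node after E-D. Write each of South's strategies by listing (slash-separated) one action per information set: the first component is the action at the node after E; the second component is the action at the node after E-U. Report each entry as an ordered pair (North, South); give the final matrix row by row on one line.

Ep: (1,6) (1,6) (5,1) (3,1) | Et: (6,7) (6,7) (5,1) (3,1) | Np: (1,2) (1,2) (1,2) (1,2) | Nt: (1,2) (1,2) (1,2) (1,2)

        D/Mid     D/Lo    U/Mid     U/Lo
  Ep    (1,6)    (1,6)    (5,1)    (3,1)
  Et    (6,7)    (6,7)    (5,1)    (3,1)
  Np    (1,2)    (1,2)    (1,2)    (1,2)
  Nt    (1,2)    (1,2)    (1,2)    (1,2)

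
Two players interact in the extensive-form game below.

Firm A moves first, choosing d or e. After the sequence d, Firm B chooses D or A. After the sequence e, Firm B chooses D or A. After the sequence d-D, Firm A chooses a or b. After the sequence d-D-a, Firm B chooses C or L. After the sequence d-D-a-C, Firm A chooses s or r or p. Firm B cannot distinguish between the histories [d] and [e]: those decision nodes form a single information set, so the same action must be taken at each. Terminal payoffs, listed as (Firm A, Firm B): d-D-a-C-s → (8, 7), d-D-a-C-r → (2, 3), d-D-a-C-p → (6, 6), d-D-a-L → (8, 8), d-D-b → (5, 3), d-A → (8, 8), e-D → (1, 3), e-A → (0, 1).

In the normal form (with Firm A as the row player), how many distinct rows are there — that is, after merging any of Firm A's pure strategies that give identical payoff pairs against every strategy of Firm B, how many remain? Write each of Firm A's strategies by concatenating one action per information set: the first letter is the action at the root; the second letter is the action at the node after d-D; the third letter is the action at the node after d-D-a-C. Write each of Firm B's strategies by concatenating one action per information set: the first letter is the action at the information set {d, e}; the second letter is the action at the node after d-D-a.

5

Firm A has 12 pure strategies: das, dar, dap, dbs, dbr, dbp, eas, ear, eap, ebs, ebr, ebp. Columns: DC, DL, AC, AL.
{das} → row (8,7) (8,8) (8,8) (8,8)
{dar} → row (2,3) (8,8) (8,8) (8,8)
{dap} → row (6,6) (8,8) (8,8) (8,8)
{dbs, dbr, dbp} → row (5,3) (5,3) (8,8) (8,8)
{eas, ear, eap, ebs, ebr, ebp} → row (1,3) (1,3) (0,1) (0,1)
That's 5 distinct rows out of 12 strategies.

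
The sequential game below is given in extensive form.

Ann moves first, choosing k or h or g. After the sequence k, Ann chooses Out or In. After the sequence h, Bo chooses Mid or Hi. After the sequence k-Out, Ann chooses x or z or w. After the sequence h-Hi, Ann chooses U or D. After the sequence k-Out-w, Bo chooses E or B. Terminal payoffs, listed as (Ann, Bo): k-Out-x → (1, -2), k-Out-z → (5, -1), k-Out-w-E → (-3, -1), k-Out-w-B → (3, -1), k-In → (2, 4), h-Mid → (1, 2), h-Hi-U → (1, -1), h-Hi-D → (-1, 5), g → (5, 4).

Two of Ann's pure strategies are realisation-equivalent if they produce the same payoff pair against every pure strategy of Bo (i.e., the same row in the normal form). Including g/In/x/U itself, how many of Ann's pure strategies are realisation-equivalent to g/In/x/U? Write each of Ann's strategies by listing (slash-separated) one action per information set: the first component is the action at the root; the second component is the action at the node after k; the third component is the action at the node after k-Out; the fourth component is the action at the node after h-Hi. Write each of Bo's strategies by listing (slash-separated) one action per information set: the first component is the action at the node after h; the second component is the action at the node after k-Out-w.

12

Row for g/In/x/U (columns Mid/E, Mid/B, Hi/E, Hi/B): (5,4) (5,4) (5,4) (5,4).
Under g/In/x/U, Ann's choice at the node after k and at the node after k-Out and at the node after h-Hi can never be reached regardless of what Bo does, so varying those choices leaves every outcome unchanged.
Holding the reachable choices fixed and varying the unreachable ones freely already gives 2 × 3 × 2 = 12 equivalent strategies.
No other strategy reproduces this row, so those 12 are the full class: g/Out/x/U, g/Out/x/D, g/Out/z/U, g/Out/z/D, g/Out/w/U, g/Out/w/D, g/In/x/U, g/In/x/D, g/In/z/U, g/In/z/D, g/In/w/U, g/In/w/D.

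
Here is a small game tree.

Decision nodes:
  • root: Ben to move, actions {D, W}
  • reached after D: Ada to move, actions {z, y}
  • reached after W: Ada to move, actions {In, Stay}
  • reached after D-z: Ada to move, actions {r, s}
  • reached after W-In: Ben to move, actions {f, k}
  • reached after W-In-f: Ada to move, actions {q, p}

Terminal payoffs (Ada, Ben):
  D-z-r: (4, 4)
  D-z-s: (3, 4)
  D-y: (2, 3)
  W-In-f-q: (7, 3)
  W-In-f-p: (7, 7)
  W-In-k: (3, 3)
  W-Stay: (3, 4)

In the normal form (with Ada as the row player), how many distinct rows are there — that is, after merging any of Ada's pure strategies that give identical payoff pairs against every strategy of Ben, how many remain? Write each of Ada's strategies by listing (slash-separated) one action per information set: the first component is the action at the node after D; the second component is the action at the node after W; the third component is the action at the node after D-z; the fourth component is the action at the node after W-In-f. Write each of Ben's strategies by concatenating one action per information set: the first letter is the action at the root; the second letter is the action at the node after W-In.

9

Ada has 16 pure strategies: z/In/r/q, z/In/r/p, z/In/s/q, z/In/s/p, z/Stay/r/q, z/Stay/r/p, z/Stay/s/q, z/Stay/s/p, y/In/r/q, y/In/r/p, y/In/s/q, y/In/s/p, y/Stay/r/q, y/Stay/r/p, y/Stay/s/q, y/Stay/s/p. Columns: Df, Dk, Wf, Wk.
{z/In/r/q} → row (4,4) (4,4) (7,3) (3,3)
{z/In/r/p} → row (4,4) (4,4) (7,7) (3,3)
{z/In/s/q} → row (3,4) (3,4) (7,3) (3,3)
{z/In/s/p} → row (3,4) (3,4) (7,7) (3,3)
{z/Stay/r/q, z/Stay/r/p} → row (4,4) (4,4) (3,4) (3,4)
{z/Stay/s/q, z/Stay/s/p} → row (3,4) (3,4) (3,4) (3,4)
{y/In/r/q, y/In/s/q} → row (2,3) (2,3) (7,3) (3,3)
{y/In/r/p, y/In/s/p} → row (2,3) (2,3) (7,7) (3,3)
{y/Stay/r/q, y/Stay/r/p, y/Stay/s/q, y/Stay/s/p} → row (2,3) (2,3) (3,4) (3,4)
That's 9 distinct rows out of 16 strategies.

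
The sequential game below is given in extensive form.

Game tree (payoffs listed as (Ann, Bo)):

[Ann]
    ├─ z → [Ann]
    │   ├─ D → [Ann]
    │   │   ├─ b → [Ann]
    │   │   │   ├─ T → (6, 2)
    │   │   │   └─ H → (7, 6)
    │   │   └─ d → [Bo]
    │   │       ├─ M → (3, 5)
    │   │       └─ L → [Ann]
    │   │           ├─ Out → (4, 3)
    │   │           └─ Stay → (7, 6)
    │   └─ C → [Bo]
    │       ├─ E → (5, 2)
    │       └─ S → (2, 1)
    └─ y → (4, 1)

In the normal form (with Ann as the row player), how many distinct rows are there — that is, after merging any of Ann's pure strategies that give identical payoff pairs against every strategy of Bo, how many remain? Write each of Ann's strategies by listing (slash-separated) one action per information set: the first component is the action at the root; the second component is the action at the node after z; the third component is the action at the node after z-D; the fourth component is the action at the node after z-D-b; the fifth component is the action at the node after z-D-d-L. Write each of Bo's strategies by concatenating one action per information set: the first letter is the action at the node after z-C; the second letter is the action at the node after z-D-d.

6

Ann has 32 pure strategies: z/D/b/T/Out, z/D/b/T/Stay, z/D/b/H/Out, z/D/b/H/Stay, z/D/d/T/Out, z/D/d/T/Stay, z/D/d/H/Out, z/D/d/H/Stay, z/C/b/T/Out, z/C/b/T/Stay, z/C/b/H/Out, z/C/b/H/Stay, z/C/d/T/Out, z/C/d/T/Stay, z/C/d/H/Out, z/C/d/H/Stay, y/D/b/T/Out, y/D/b/T/Stay, y/D/b/H/Out, y/D/b/H/Stay, y/D/d/T/Out, y/D/d/T/Stay, y/D/d/H/Out, y/D/d/H/Stay, y/C/b/T/Out, y/C/b/T/Stay, y/C/b/H/Out, y/C/b/H/Stay, y/C/d/T/Out, y/C/d/T/Stay, y/C/d/H/Out, y/C/d/H/Stay. Columns: EM, EL, SM, SL.
{z/D/b/T/Out, z/D/b/T/Stay} → row (6,2) (6,2) (6,2) (6,2)
{z/D/b/H/Out, z/D/b/H/Stay} → row (7,6) (7,6) (7,6) (7,6)
{z/D/d/T/Out, z/D/d/H/Out} → row (3,5) (4,3) (3,5) (4,3)
{z/D/d/T/Stay, z/D/d/H/Stay} → row (3,5) (7,6) (3,5) (7,6)
{z/C/b/T/Out, z/C/b/T/Stay, z/C/b/H/Out, z/C/b/H/Stay, z/C/d/T/Out, z/C/d/T/Stay, z/C/d/H/Out, z/C/d/H/Stay} → row (5,2) (5,2) (2,1) (2,1)
{y/D/b/T/Out, y/D/b/T/Stay, y/D/b/H/Out, y/D/b/H/Stay, y/D/d/T/Out, y/D/d/T/Stay, y/D/d/H/Out, y/D/d/H/Stay, y/C/b/T/Out, y/C/b/T/Stay, y/C/b/H/Out, y/C/b/H/Stay, y/C/d/T/Out, y/C/d/T/Stay, y/C/d/H/Out, y/C/d/H/Stay} → row (4,1) (4,1) (4,1) (4,1)
That's 6 distinct rows out of 32 strategies.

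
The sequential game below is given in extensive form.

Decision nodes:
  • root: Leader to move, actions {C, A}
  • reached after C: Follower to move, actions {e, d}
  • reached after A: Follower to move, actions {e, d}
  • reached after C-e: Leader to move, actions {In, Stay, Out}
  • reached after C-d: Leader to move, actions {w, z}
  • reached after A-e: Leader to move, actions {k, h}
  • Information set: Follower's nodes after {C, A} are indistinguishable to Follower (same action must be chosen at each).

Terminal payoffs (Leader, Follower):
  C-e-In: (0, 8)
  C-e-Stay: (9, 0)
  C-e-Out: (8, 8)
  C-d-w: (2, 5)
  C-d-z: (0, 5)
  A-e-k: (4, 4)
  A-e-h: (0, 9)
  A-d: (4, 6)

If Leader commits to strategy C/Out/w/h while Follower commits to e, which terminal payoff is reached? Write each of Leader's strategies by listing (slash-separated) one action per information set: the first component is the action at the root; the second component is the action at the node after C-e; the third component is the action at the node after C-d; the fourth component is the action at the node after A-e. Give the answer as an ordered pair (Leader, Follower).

(8, 8)

Trace the play path from the root:
  Leader plays C
  Follower plays e at [C]
  Leader plays Out at [C-e]
→ terminal payoff (8, 8).
(Leader's choice at the node after C-d is never reached on this path, so it doesn't affect the outcome.)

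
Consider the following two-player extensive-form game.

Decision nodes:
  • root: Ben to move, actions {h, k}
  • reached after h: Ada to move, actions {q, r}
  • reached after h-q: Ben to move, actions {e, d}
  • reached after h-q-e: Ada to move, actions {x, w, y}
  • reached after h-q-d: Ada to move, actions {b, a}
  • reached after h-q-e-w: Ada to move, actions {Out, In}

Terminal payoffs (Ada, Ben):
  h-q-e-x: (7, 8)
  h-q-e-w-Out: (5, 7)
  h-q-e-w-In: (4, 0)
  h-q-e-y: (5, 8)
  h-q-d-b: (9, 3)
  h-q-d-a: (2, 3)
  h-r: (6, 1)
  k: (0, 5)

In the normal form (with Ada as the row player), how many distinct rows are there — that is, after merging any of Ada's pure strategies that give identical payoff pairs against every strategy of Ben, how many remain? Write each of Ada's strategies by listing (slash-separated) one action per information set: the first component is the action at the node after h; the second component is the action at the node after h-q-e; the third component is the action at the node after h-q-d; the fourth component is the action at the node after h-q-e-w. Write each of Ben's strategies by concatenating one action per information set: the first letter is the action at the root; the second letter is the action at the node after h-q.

9

Ada has 24 pure strategies: q/x/b/Out, q/x/b/In, q/x/a/Out, q/x/a/In, q/w/b/Out, q/w/b/In, q/w/a/Out, q/w/a/In, q/y/b/Out, q/y/b/In, q/y/a/Out, q/y/a/In, r/x/b/Out, r/x/b/In, r/x/a/Out, r/x/a/In, r/w/b/Out, r/w/b/In, r/w/a/Out, r/w/a/In, r/y/b/Out, r/y/b/In, r/y/a/Out, r/y/a/In. Columns: he, hd, ke, kd.
{q/x/b/Out, q/x/b/In} → row (7,8) (9,3) (0,5) (0,5)
{q/x/a/Out, q/x/a/In} → row (7,8) (2,3) (0,5) (0,5)
{q/w/b/Out} → row (5,7) (9,3) (0,5) (0,5)
{q/w/b/In} → row (4,0) (9,3) (0,5) (0,5)
{q/w/a/Out} → row (5,7) (2,3) (0,5) (0,5)
{q/w/a/In} → row (4,0) (2,3) (0,5) (0,5)
{q/y/b/Out, q/y/b/In} → row (5,8) (9,3) (0,5) (0,5)
{q/y/a/Out, q/y/a/In} → row (5,8) (2,3) (0,5) (0,5)
{r/x/b/Out, r/x/b/In, r/x/a/Out, r/x/a/In, r/w/b/Out, r/w/b/In, r/w/a/Out, r/w/a/In, r/y/b/Out, r/y/b/In, r/y/a/Out, r/y/a/In} → row (6,1) (6,1) (0,5) (0,5)
That's 9 distinct rows out of 24 strategies.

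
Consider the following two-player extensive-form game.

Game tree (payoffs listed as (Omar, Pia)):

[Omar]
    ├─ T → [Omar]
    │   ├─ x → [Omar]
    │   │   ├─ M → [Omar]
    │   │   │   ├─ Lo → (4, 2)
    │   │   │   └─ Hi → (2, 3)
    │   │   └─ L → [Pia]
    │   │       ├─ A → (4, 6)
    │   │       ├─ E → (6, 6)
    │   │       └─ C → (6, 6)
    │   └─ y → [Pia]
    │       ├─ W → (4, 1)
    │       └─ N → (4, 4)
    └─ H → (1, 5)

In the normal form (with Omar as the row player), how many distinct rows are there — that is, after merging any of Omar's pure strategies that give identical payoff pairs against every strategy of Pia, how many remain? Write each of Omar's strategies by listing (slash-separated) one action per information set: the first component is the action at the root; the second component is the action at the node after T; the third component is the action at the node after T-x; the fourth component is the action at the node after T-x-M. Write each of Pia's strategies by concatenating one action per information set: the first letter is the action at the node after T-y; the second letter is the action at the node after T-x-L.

Omar has 16 pure strategies: T/x/M/Lo, T/x/M/Hi, T/x/L/Lo, T/x/L/Hi, T/y/M/Lo, T/y/M/Hi, T/y/L/Lo, T/y/L/Hi, H/x/M/Lo, H/x/M/Hi, H/x/L/Lo, H/x/L/Hi, H/y/M/Lo, H/y/M/Hi, H/y/L/Lo, H/y/L/Hi. Columns: WA, WE, WC, NA, NE, NC.
{T/x/M/Lo} → row (4,2) (4,2) (4,2) (4,2) (4,2) (4,2)
{T/x/M/Hi} → row (2,3) (2,3) (2,3) (2,3) (2,3) (2,3)
{T/x/L/Lo, T/x/L/Hi} → row (4,6) (6,6) (6,6) (4,6) (6,6) (6,6)
{T/y/M/Lo, T/y/M/Hi, T/y/L/Lo, T/y/L/Hi} → row (4,1) (4,1) (4,1) (4,4) (4,4) (4,4)
{H/x/M/Lo, H/x/M/Hi, H/x/L/Lo, H/x/L/Hi, H/y/M/Lo, H/y/M/Hi, H/y/L/Lo, H/y/L/Hi} → row (1,5) (1,5) (1,5) (1,5) (1,5) (1,5)
That's 5 distinct rows out of 16 strategies.

5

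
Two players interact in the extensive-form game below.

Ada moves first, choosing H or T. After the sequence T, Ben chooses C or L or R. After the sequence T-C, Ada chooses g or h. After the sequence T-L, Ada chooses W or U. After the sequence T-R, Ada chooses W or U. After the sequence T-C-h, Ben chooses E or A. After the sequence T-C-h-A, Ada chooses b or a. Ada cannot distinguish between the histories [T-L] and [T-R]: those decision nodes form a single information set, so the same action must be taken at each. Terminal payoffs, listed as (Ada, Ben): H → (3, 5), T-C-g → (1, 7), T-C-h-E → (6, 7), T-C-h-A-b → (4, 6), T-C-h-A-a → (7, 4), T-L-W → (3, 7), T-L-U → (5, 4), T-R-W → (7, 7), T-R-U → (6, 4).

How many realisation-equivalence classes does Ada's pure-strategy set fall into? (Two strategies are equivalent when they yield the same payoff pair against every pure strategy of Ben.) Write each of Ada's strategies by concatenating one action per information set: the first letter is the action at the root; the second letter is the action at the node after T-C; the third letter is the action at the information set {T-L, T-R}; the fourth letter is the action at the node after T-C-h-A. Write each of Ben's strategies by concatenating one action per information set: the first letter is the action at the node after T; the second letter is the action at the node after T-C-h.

Ada has 16 pure strategies: HgWb, HgWa, HgUb, HgUa, HhWb, HhWa, HhUb, HhUa, TgWb, TgWa, TgUb, TgUa, ThWb, ThWa, ThUb, ThUa. Columns: CE, CA, LE, LA, RE, RA.
{HgWb, HgWa, HgUb, HgUa, HhWb, HhWa, HhUb, HhUa} → row (3,5) (3,5) (3,5) (3,5) (3,5) (3,5)
{TgWb, TgWa} → row (1,7) (1,7) (3,7) (3,7) (7,7) (7,7)
{TgUb, TgUa} → row (1,7) (1,7) (5,4) (5,4) (6,4) (6,4)
{ThWb} → row (6,7) (4,6) (3,7) (3,7) (7,7) (7,7)
{ThWa} → row (6,7) (7,4) (3,7) (3,7) (7,7) (7,7)
{ThUb} → row (6,7) (4,6) (5,4) (5,4) (6,4) (6,4)
{ThUa} → row (6,7) (7,4) (5,4) (5,4) (6,4) (6,4)
That's 7 distinct rows out of 16 strategies.

7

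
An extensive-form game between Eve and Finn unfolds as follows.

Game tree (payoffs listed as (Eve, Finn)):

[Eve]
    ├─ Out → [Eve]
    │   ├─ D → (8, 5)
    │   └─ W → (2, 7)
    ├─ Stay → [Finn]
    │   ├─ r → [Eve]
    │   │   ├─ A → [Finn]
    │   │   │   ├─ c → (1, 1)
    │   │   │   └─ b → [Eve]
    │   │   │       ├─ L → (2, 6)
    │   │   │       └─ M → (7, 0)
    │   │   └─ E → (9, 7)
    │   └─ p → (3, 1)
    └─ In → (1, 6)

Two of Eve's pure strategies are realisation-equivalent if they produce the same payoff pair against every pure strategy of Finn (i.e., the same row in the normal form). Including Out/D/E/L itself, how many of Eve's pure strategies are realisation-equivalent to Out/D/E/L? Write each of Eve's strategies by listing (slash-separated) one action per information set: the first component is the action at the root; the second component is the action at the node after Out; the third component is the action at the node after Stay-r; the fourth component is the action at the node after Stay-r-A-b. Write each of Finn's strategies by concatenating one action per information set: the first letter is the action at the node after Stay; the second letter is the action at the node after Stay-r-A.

Row for Out/D/E/L (columns rc, rb, pc, pb): (8,5) (8,5) (8,5) (8,5).
Under Out/D/E/L, Eve's choice at the node after Stay-r and at the node after Stay-r-A-b can never be reached regardless of what Finn does, so varying those choices leaves every outcome unchanged.
Holding the reachable choices fixed and varying the unreachable ones freely already gives 2 × 2 = 4 equivalent strategies.
No other strategy reproduces this row, so those 4 are the full class: Out/D/A/L, Out/D/A/M, Out/D/E/L, Out/D/E/M.

4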